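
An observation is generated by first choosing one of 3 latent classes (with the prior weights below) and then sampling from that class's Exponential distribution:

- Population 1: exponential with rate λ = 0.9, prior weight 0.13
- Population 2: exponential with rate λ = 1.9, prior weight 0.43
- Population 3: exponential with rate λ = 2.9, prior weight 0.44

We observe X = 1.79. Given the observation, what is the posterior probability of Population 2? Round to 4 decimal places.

0.4720

Posterior ∝ prior × likelihood, so P(k | x) ∝ π_k f_k(x); normalise over all components.
Exponential densities:
  p_1 = 0.9·e^(−0.9·1.79) = 0.9·e^(−1.6110) = 0.179719
  p_2 = 1.9·e^(−1.9·1.79) = 1.9·e^(−3.4010) = 0.0633458
  p_3 = 2.9·e^(−2.9·1.79) = 2.9·e^(−5.1910) = 0.0161427
Prior × likelihood for each component:
  π_1·p_1 = 0.13 × 0.179719 = 0.0233635
  π_2·p_2 = 0.43 × 0.0633458 = 0.0272387
  π_3·p_3 = 0.44 × 0.0161427 = 0.00710277
Marginal: 0.0233635 + 0.0272387 + 0.00710277 = 0.057705
P(Population 2 | x) = 0.0272387 / 0.057705 ≈ 0.4720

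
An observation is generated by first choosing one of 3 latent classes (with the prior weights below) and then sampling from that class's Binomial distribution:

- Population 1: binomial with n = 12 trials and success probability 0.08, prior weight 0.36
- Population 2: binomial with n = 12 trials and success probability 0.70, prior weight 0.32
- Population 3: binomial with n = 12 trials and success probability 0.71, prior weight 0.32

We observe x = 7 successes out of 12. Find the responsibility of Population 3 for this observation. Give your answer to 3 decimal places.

0.482

The responsibility of component k is π_k f_k(x) divided by Σ_j π_j f_j(x).
Component likelihoods at x = 7 successes out of 12:
  L_1 = C(12,7)·0.08^7·0.92^5 = 792·2.09715e-08·0.659082 = 1.0947e-05
  L_2 = C(12,7)·0.70^7·0.30^5 = 792·0.0823543·0.00243 = 0.158496
  L_3 = C(12,7)·0.71^7·0.29^5 = 792·0.0909512·0.00205111 = 0.147749
Multiply by the mixture weights:
  π_1·L_1 = 0.36 × 1.0947e-05 = 3.94091e-06
  π_2·L_2 = 0.32 × 0.158496 = 0.0507187
  π_3·L_3 = 0.32 × 0.147749 = 0.0472796
Evidence: 3.94091e-06 + 0.0507187 + 0.0472796 = 0.0980022
Responsibility of Population 3: 0.0472796 / 0.0980022 ≈ 0.482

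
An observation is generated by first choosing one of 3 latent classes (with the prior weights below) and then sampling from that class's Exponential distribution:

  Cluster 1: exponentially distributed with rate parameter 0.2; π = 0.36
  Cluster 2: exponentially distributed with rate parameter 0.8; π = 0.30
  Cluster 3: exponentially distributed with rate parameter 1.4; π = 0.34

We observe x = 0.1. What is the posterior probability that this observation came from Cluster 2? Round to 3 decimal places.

0.314

Posterior ∝ prior × likelihood, so P(k | x) ∝ π_k f_k(x); normalise over all components.
Evaluate each component's likelihood at the observed value:
  p_1 = 0.2·e^(−0.2·0.1) = 0.2·e^(−0.0200) = 0.19604
  p_2 = 0.8·e^(−0.8·0.1) = 0.8·e^(−0.0800) = 0.738493
  p_3 = 1.4·e^(−1.4·0.1) = 1.4·e^(−0.1400) = 1.2171
Prior × likelihood for each component:
  π_1·p_1 = 0.36 × 0.19604 = 0.0705743
  π_2·p_2 = 0.30 × 0.738493 = 0.221548
  π_3·p_3 = 0.34 × 1.2171 = 0.413815
Marginal: 0.0705743 + 0.221548 + 0.413815 = 0.705937
So the posterior for Cluster 2 is 0.221548 / 0.705937 ≈ 0.314.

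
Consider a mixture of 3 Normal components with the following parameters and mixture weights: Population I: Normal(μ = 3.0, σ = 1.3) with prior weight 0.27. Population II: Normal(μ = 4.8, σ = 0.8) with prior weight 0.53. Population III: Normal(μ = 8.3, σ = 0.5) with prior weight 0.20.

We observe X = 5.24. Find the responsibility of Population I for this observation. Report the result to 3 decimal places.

0.076

Posterior ∝ prior × likelihood, so P(k | x) ∝ π_k f_k(x); normalise over all components.
Evaluate each component's likelihood at the observed value:
  p_I = (1/(1.3·√(2π)))·exp(−(5.24−3.0)²/(2·1.3²)) = 0.306879·exp(-1.48450) = 0.0695437
  p_II = (1/(0.8·√(2π)))·exp(−(5.24−4.8)²/(2·0.8²)) = 0.498678·exp(-0.15125) = 0.42868
  p_III = (1/(0.5·√(2π)))·exp(−(5.24−8.3)²/(2·0.5²)) = 0.797885·exp(-18.72720) = 5.87247e-09
Prior × likelihood for each component:
  π_I·p_I = 0.27 × 0.0695437 = 0.0187768
  π_II·p_II = 0.53 × 0.42868 = 0.2272
  π_III·p_III = 0.20 × 5.87247e-09 = 1.17449e-09
Denominator: 0.0187768 + 0.2272 + 1.17449e-09 = 0.245977
P(Population I | the observation) = 0.0187768 / 0.245977 ≈ 0.076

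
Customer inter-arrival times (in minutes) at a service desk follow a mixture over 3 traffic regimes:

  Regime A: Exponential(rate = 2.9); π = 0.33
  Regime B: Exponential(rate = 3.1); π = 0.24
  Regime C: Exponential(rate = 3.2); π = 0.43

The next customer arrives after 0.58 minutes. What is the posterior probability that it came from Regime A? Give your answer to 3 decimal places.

Apply Bayes' rule: the posterior for each component is proportional to its prior times its likelihood at x.
Evaluate each component's likelihood at the observed value:
  f_A = 2.9·e^(−2.9·0.58) = 2.9·e^(−1.6820) = 0.539405
  f_B = 3.1·e^(−3.1·0.58) = 3.1·e^(−1.7980) = 0.513452
  f_C = 3.2·e^(−3.2·0.58) = 3.2·e^(−1.8560) = 0.500149
Prior × likelihood for each component:
  π_A·f_A = 0.33 × 0.539405 = 0.178004
  π_B·f_B = 0.24 × 0.513452 = 0.123229
  π_C·f_C = 0.43 × 0.500149 = 0.215064
Normaliser: 0.178004 + 0.123229 + 0.215064 = 0.516296
Responsibility of Regime A: 0.178004 / 0.516296 ≈ 0.345

0.345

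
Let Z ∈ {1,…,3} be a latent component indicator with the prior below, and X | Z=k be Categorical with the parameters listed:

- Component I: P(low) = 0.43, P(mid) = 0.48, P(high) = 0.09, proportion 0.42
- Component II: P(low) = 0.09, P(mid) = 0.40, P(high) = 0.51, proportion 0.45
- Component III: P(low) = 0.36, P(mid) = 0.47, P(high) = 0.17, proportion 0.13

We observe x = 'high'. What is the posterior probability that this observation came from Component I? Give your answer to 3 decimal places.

0.131

P(component k | x) = π_k·f_k(x) / marginal(x), where marginal(x) = Σ_j π_j·f_j(x).
Categorical probabilities:
  L_I = P(high | comp) = 0.09
  L_II = P(high | comp) = 0.51
  L_III = P(high | comp) = 0.17
Multiply by the mixture weights:
  π_I·L_I = 0.42 × 0.09 = 0.0378
  π_II·L_II = 0.45 × 0.51 = 0.2295
  π_III·L_III = 0.13 × 0.17 = 0.0221
Evidence: 0.0378 + 0.2295 + 0.0221 = 0.2894
P(Component I | the observation) = 0.0378 / 0.2894 ≈ 0.131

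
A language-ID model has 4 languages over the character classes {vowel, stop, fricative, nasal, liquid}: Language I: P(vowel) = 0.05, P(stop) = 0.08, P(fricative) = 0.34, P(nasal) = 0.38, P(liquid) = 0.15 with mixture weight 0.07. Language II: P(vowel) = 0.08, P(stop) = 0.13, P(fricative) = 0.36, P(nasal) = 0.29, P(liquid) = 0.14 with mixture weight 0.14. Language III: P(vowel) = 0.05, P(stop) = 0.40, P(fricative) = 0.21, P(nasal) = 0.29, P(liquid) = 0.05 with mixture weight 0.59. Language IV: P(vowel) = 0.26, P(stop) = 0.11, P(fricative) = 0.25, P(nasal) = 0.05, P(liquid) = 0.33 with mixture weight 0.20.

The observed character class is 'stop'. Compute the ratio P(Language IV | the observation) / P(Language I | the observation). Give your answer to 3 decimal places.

Since P(k|x) ∝ π_k f_k(x), the posterior odds are π_i f_i(x) / (π_j f_j(x)).
Evaluate each component's likelihood at the observed value:
  p_I = P(stop | comp) = 0.08
  p_II = P(stop | comp) = 0.13
  p_III = P(stop | comp) = 0.40
  p_IV = P(stop | comp) = 0.11
0.022 / 0.0056 ≈ 3.929

3.929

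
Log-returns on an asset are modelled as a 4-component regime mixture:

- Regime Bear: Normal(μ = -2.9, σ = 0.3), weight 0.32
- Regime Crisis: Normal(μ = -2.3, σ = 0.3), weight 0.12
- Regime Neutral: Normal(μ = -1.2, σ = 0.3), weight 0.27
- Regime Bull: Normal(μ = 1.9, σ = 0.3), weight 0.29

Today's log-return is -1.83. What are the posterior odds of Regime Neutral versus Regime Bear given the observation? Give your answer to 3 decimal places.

Since P(k|x) ∝ π_k f_k(x), the posterior odds are π_i f_i(x) / (π_j f_j(x)).
Normal densities:
  p_Bear = 0.00229845
  p_Crisis = 0.389774
  p_Neutral = 0.146612
  p_Bull = 3.59318e-34
Odds = (0.27/0.32) × (0.146612/0.00229845) = 0.84375 × 63.7874 ≈ 53.821

53.821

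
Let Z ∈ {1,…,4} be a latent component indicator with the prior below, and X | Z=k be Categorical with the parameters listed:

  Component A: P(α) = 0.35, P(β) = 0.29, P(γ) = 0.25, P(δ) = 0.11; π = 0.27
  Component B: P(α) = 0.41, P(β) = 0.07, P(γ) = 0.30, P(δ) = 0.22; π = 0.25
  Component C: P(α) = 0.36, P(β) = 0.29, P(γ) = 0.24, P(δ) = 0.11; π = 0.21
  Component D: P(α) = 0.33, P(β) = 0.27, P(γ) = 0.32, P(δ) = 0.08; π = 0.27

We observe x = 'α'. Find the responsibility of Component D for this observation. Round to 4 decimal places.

0.2463

Apply Bayes' rule: the posterior for each component is proportional to its prior times its likelihood at x.
Component likelihoods at x = 'α':
  p_A = 0.35
  p_B = 0.41
  p_C = 0.36
  p_D = 0.33
Prior × likelihood for each component:
  π_A·p_A = 0.27 × 0.35 = 0.0945
  π_B·p_B = 0.25 × 0.41 = 0.1025
  π_C·p_C = 0.21 × 0.36 = 0.0756
  π_D·p_D = 0.27 × 0.33 = 0.0891
Marginal: 0.0945 + 0.1025 + 0.0756 + 0.0891 = 0.3617
P(Component D | data) ≈ 0.2463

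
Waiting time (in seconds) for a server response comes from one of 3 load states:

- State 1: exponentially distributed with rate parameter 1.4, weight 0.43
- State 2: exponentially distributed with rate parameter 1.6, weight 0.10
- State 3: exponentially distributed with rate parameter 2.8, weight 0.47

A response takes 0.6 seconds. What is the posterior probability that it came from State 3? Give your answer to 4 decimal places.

0.4330

By Bayes' theorem, P(k | x) = w_k f_k(x) / Σ_j w_j f_j(x).
Evaluate each component's likelihood at the observed value:
  f_1 = 1.4·e^(−1.4·0.6) = 1.4·e^(−0.8400) = 0.604395
  f_2 = 1.6·e^(−1.6·0.6) = 1.6·e^(−0.9600) = 0.612629
  f_3 = 2.8·e^(−2.8·0.6) = 2.8·e^(−1.6800) = 0.521847
Weight by the priors:
  w_1·f_1 = 0.43 × 0.604395 = 0.25989
  w_2·f_2 = 0.10 × 0.612629 = 0.0612629
  w_3·f_3 = 0.47 × 0.521847 = 0.245268
Evidence: 0.25989 + 0.0612629 + 0.245268 = 0.566421
P(State 3 | 0.6 seconds) ≈ 0.4330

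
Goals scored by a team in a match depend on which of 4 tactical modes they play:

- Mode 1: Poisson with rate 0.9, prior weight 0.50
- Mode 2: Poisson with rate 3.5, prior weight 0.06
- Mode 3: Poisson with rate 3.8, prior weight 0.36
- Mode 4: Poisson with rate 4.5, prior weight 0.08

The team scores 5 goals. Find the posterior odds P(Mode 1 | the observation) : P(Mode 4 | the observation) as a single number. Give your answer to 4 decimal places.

Since P(k|x) ∝ π_k f_k(x), the posterior odds are π_i f_i(x) / (π_j f_j(x)).
Poisson probabilities:
  L_1 = e^(−0.9)·0.9^5/5! = 0.00200063
  L_2 = e^(−3.5)·3.5^5/5! = 0.132169
  L_3 = e^(−3.8)·3.8^5/5! = 0.147713
  L_4 = e^(−4.5)·4.5^5/5! = 0.170827
Posterior odds = (π_1·L_1) / (π_4·L_4) = (0.50·0.00200063) / (0.08·0.170827) = 0.00100031 / 0.0136661 ≈ 0.0732

0.0732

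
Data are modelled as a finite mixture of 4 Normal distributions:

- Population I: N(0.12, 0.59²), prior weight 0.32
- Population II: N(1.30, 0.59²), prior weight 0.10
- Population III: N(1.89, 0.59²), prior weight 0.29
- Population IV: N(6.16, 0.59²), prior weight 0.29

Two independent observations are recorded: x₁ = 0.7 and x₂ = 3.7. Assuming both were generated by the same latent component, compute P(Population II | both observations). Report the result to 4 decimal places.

0.0425

Apply Bayes' rule: the posterior for each component is proportional to its prior times its likelihood at x.
Since both observations come from the same component, the likelihood for component k is f_k(x₁)·f_k(x₂).
  f_I = [(1/(0.59·√(2π)))·exp(−(0.7−0.12)²/(2·0.59²)) = 0.676173·exp(-0.48319) = 0.41707] × [6.84065e-09] = 2.85303e-09
  f_II = [(1/(0.59·√(2π)))·exp(−(0.7−1.30)²/(2·0.59²)) = 0.676173·exp(-0.51709) = 0.403169] × [0.000172556] = 6.95692e-05
  f_III = [(1/(0.59·√(2π)))·exp(−(0.7−1.89)²/(2·0.59²)) = 0.676173·exp(-2.03404) = 0.0884474] × [0.0061151] = 0.000540865
  f_IV = [(1/(0.59·√(2π)))·exp(−(0.7−6.16)²/(2·0.59²)) = 0.676173·exp(-42.82045) = 1.71148e-19] × [0.000113508] = 1.94267e-23
Weight by the priors:
  π_I·f_I = 0.32 × 2.85303e-09 = 9.1297e-10
  π_II·f_II = 0.10 × 6.95692e-05 = 6.95692e-06
  π_III·f_III = 0.29 × 0.000540865 = 0.000156851
  π_IV·f_IV = 0.29 × 1.94267e-23 = 5.63373e-24
Marginal: 9.1297e-10 + 6.95692e-06 + 0.000156851 + 5.63373e-24 = 0.000163809
So the posterior for Population II is 6.95692e-06 / 0.000163809 ≈ 0.0425.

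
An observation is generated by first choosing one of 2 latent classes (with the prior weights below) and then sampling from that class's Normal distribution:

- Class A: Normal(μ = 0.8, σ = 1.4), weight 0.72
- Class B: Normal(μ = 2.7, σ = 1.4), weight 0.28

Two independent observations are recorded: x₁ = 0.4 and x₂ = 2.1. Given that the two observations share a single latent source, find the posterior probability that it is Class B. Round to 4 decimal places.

By Bayes' theorem, P(k | x) = π_k f_k(x) / Σ_j π_j f_j(x).
Since both observations come from the same component, the likelihood for component k is f_k(x₁)·f_k(x₂).
  p_A = [(1/(1.4·√(2π)))·exp(−(0.4−0.8)²/(2·1.4²)) = 0.284959·exp(-0.04082) = 0.273562] × [0.18516] = 0.0506528
  p_B = [(1/(1.4·√(2π)))·exp(−(0.4−2.7)²/(2·1.4²)) = 0.284959·exp(-1.34949) = 0.0739105] × [0.259955] = 0.0192134
Multiply by the mixture weights:
  π_A·p_A = 0.72 × 0.0506528 = 0.03647
  π_B·p_B = 0.28 × 0.0192134 = 0.00537975
Normaliser: 0.03647 + 0.00537975 = 0.0418498
Responsibility of Class B: 0.00537975 / 0.0418498 ≈ 0.1285

0.1285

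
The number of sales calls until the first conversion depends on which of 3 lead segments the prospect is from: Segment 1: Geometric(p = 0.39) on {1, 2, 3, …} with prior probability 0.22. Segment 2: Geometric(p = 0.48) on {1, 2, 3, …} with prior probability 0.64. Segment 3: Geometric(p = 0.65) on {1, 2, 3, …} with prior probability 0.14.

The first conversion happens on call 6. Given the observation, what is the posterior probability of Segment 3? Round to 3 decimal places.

0.025

The responsibility of component k is P(Z=k) f_k(x) divided by Σ_j P(Z=j) f_j(x).
Component likelihoods at x = 6:
  L_1 = 0.39·(1−0.39)^5 = 0.39·0.0844596 = 0.0329393
  L_2 = 0.48·(1−0.48)^5 = 0.48·0.0380204 = 0.0182498
  L_3 = 0.65·(1−0.65)^5 = 0.65·0.00525219 = 0.00341392
Prior × likelihood for each component:
  P(Z=1)·L_1 = 0.22 × 0.0329393 = 0.00724664
  P(Z=2)·L_2 = 0.64 × 0.0182498 = 0.0116799
  P(Z=3)·L_3 = 0.14 × 0.00341392 = 0.000477949
Denominator: 0.00724664 + 0.0116799 + 0.000477949 = 0.0194045
Responsibility of Segment 3: 0.000477949 / 0.0194045 ≈ 0.025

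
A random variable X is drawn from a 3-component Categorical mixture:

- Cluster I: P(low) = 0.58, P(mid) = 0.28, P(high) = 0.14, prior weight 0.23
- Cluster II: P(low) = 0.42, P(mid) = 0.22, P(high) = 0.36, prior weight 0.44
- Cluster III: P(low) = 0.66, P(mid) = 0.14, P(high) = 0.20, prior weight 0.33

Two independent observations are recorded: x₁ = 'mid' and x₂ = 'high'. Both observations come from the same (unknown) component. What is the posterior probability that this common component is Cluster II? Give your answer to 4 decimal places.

0.6562

P(component k | x) = P(Z=k)·f_k(x) / marginal(x), where marginal(x) = Σ_j P(Z=j)·f_j(x).
Since both observations come from the same component, the likelihood for component k is f_k(x₁)·f_k(x₂).
  f_I = [0.28] × [0.14] = 0.0392
  f_II = [0.22] × [0.36] = 0.0792
  f_III = [0.14] × [0.2] = 0.028
Unnormalised posteriors:
  P(Z=I)·f_I = 0.23 × 0.0392 = 0.009016
  P(Z=II)·f_II = 0.44 × 0.0792 = 0.034848
  P(Z=III)·f_III = 0.33 × 0.028 = 0.00924
Sum: 0.009016 + 0.034848 + 0.00924 = 0.053104
So the posterior for Cluster II is 0.034848 / 0.053104 ≈ 0.6562.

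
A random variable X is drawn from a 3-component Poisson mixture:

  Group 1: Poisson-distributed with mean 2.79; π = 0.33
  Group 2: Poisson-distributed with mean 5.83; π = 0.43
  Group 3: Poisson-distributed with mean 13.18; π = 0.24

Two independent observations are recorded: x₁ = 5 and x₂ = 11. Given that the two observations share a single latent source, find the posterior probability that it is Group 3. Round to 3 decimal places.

By Bayes' theorem, P(k | x) = P(Z=k) f_k(x) / Σ_j P(Z=j) f_j(x).
Since both observations come from the same component, the likelihood for component k is f_k(x₁)·f_k(x₂).
  L_1 = [e^(−2.79)·2.79^5/5! = 0.0865283] × [0.00012269] = 1.06162e-05
  L_2 = [e^(−5.83)·5.83^5/5! = 0.164902] × [0.0194653] = 0.00320986
  L_3 = [e^(−13.18)·13.18^5/5! = 0.00625741] × [0.0986081] = 0.000617031
Weight by the priors:
  P(Z=1)·L_1 = 0.33 × 1.06162e-05 = 3.50333e-06
  P(Z=2)·L_2 = 0.43 × 0.00320986 = 0.00138024
  P(Z=3)·L_3 = 0.24 × 0.000617031 = 0.000148087
Sum: 3.50333e-06 + 0.00138024 + 0.000148087 = 0.00153183
Responsibility of Group 3: 0.000148087 / 0.00153183 ≈ 0.097

0.097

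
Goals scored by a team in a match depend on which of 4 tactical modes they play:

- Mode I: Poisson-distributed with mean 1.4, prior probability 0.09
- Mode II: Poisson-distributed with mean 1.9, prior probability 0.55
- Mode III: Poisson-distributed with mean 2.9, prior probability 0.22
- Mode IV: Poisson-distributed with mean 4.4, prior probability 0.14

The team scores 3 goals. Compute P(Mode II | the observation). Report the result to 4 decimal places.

P(component k | x) = P(Z=k)·f_k(x) / marginal(x), where marginal(x) = Σ_j P(Z=j)·f_j(x).
Component likelihoods at x = 3 goals:
  f_I = 0.112777
  f_II = 0.170982
  f_III = 0.22366
  f_IV = 0.174305
Weight by the priors:
  P(Z=I)·f_I = 0.09 × 0.112777 = 0.0101499
  P(Z=II)·f_II = 0.55 × 0.170982 = 0.09404
  P(Z=III)·f_III = 0.22 × 0.22366 = 0.0492052
  P(Z=IV)·f_IV = 0.14 × 0.174305 = 0.0244028
Marginal: 0.0101499 + 0.09404 + 0.0492052 + 0.0244028 = 0.177798
So the posterior for Mode II is 0.09404 / 0.177798 ≈ 0.5289.

0.5289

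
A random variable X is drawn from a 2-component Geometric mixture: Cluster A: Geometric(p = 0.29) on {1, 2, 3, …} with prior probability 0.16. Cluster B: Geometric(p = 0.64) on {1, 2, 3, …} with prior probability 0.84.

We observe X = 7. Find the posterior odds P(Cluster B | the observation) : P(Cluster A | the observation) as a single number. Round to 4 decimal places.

0.1969

Since P(k|x) ∝ w_k f_k(x), the posterior odds are w_i f_i(x) / (w_j f_j(x)).
Evaluate each component's likelihood at the observed value:
  L_A = 0.0371491
  L_B = 0.00139314
Posterior odds = (w_B·L_B) / (w_A·L_A) = (0.84·0.00139314) / (0.16·0.0371491) = 0.00117024 / 0.00594385 ≈ 0.1969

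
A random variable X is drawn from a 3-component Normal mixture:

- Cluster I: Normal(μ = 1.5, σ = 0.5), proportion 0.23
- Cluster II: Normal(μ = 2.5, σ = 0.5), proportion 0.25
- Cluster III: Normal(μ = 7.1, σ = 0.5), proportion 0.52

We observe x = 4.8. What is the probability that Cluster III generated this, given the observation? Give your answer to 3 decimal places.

0.675

Posterior ∝ prior × likelihood, so P(k | x) ∝ π_k f_k(x); normalise over all components.
Evaluate each component's likelihood at the observed value:
  f_I = 2.77336e-10
  f_II = 2.02817e-05
  f_III = 2.02817e-05
Unnormalised posteriors:
  π_I·f_I = 0.23 × 2.77336e-10 = 6.37873e-11
  π_II·f_II = 0.25 × 2.02817e-05 = 5.07043e-06
  π_III·f_III = 0.52 × 2.02817e-05 = 1.05465e-05
Normaliser: 6.37873e-11 + 5.07043e-06 + 1.05465e-05 = 1.5617e-05
Responsibility of Cluster III: 1.05465e-05 / 1.5617e-05 ≈ 0.675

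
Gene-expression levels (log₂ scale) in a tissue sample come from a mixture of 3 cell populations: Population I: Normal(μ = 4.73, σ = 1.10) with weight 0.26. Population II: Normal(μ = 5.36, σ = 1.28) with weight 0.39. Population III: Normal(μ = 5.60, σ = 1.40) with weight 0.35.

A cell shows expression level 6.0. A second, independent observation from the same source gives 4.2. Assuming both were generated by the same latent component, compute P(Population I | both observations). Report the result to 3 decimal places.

0.288

Posterior ∝ prior × likelihood, so P(k | x) ∝ π_k f_k(x); normalise over all components.
Since both observations come from the same component, the likelihood for component k is f_k(x₁)·f_k(x₂).
  L_I = [0.186237] × [0.322929] = 0.0601412
  L_II = [0.275051] × [0.206709] = 0.0568555
  L_III = [0.273562] × [0.172836] = 0.0472814
Weight by the priors:
  π_I·L_I = 0.26 × 0.0601412 = 0.0156367
  π_II·L_II = 0.39 × 0.0568555 = 0.0221737
  π_III·L_III = 0.35 × 0.0472814 = 0.0165485
Marginal: 0.0156367 + 0.0221737 + 0.0165485 = 0.0543589
So the posterior for Population I is 0.0156367 / 0.0543589 ≈ 0.288.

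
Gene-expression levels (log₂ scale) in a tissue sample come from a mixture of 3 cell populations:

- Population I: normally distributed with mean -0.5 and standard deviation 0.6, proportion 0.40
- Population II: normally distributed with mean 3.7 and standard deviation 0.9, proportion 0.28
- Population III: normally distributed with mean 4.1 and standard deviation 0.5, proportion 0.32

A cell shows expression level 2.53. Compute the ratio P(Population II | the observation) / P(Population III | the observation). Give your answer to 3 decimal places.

28.890

The posterior odds equal the prior odds times the likelihood ratio: (w_i/w_j)·(f_i(x)/f_j(x)).
Normal densities:
  p_I = (1/(0.6·√(2π)))·exp(−(2.53−-0.5)²/(2·0.6²)) = 0.664904·exp(-12.75125) = 1.92735e-06
  p_II = (1/(0.9·√(2π)))·exp(−(2.53−3.7)²/(2·0.9²)) = 0.443269·exp(-0.84500) = 0.19041
  p_III = (1/(0.5·√(2π)))·exp(−(2.53−4.1)²/(2·0.5²)) = 0.797885·exp(-4.92980) = 0.00576707
Posterior odds = (w_II·p_II) / (w_III·p_III) = (0.28·0.19041) / (0.32·0.00576707) = 0.0533147 / 0.00184546 ≈ 28.890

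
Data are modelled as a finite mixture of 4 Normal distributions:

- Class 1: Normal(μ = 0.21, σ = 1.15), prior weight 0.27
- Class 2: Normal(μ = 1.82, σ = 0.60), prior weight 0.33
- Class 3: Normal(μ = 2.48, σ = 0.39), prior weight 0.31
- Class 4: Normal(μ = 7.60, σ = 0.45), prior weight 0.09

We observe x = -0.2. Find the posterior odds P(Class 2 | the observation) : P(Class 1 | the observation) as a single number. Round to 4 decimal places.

Since P(k|x) ∝ π_k f_k(x), the posterior odds are π_i f_i(x) / (π_j f_j(x)).
Component likelihoods at x = -0.2:
  f_1 = 0.325545
  f_2 = 0.00229888
  f_3 = 5.69919e-11
  f_4 = 5.09349e-66
0.000758629 / 0.0878972 ≈ 0.0086

0.0086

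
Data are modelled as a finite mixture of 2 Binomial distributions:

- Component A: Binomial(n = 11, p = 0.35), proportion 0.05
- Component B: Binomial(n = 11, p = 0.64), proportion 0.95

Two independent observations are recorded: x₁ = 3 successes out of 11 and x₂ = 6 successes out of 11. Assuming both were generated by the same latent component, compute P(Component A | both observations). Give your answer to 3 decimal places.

Posterior ∝ prior × likelihood, so P(k | x) ∝ w_k f_k(x); normalise over all components.
Since both observations come from the same component, the likelihood for component k is f_k(x₁)·f_k(x₂).
  f_A = [C(11,3)·0.35^3·0.65^8 = 165·0.042875·0.0318645 = 0.225421] × [0.098541] = 0.0222132
  f_B = [C(11,3)·0.64^3·0.36^8 = 165·0.262144·0.000282111 = 0.0122024] × [0.19197] = 0.00234249
Multiply by the mixture weights:
  w_A·f_A = 0.05 × 0.0222132 = 0.00111066
  w_B·f_B = 0.95 × 0.00234249 = 0.00222537
Marginal: 0.00111066 + 0.00222537 = 0.00333603
Responsibility of Component A: 0.00111066 / 0.00333603 ≈ 0.333

0.333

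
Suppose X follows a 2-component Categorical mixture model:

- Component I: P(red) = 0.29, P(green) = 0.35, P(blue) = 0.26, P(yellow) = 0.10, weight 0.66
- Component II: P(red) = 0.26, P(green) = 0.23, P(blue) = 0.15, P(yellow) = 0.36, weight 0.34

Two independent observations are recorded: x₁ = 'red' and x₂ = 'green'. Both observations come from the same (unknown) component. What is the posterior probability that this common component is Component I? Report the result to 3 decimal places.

0.767

By Bayes' theorem, P(k | x) = P(Z=k) f_k(x) / Σ_j P(Z=j) f_j(x).
Since both observations come from the same component, the likelihood for component k is f_k(x₁)·f_k(x₂).
  f_I = [P(red | comp) = 0.29] × [0.35] = 0.1015
  f_II = [P(red | comp) = 0.26] × [0.23] = 0.0598
Unnormalised posteriors:
  P(Z=I)·f_I = 0.66 × 0.1015 = 0.06699
  P(Z=II)·f_II = 0.34 × 0.0598 = 0.020332
Normaliser: 0.06699 + 0.020332 = 0.087322
P(Component I | x₁,x₂) ≈ 0.767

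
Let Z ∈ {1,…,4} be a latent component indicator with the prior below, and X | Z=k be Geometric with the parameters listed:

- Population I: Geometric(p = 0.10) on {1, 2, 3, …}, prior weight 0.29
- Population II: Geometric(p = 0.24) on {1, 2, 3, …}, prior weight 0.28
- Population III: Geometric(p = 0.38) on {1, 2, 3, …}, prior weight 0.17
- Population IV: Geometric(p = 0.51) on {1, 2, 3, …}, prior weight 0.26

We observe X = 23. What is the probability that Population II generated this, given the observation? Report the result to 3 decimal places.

P(component k | x) = π_k·f_k(x) / marginal(x), where marginal(x) = Σ_j π_j·f_j(x).
Evaluate each component's likelihood at the observed value:
  f_I = 0.00984771
  f_II = 0.000572941
  f_III = 1.02897e-05
  f_IV = 7.79622e-08
Weight by the priors:
  π_I·f_I = 0.29 × 0.00984771 = 0.00285584
  π_II·f_II = 0.28 × 0.000572941 = 0.000160424
  π_III·f_III = 0.17 × 1.02897e-05 = 1.74924e-06
  π_IV·f_IV = 0.26 × 7.79622e-08 = 2.02702e-08
Sum: 0.00285584 + 0.000160424 + 1.74924e-06 + 2.02702e-08 = 0.00301803
P(Population II | data) ≈ 0.053

0.053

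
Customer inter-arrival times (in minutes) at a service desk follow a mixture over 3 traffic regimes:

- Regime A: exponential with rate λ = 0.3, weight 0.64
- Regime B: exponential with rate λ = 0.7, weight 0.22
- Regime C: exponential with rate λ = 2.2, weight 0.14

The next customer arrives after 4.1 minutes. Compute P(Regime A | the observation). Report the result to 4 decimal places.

0.8649

Posterior ∝ prior × likelihood, so P(k | x) ∝ π_k f_k(x); normalise over all components.
Component likelihoods at x = 4.1 minutes:
  p_A = 0.0876878
  p_B = 0.0396892
  p_C = 0.000266125
Unnormalised posteriors:
  π_A·p_A = 0.64 × 0.0876878 = 0.0561202
  π_B·p_B = 0.22 × 0.0396892 = 0.00873163
  π_C·p_C = 0.14 × 0.000266125 = 3.72576e-05
Denominator: 0.0561202 + 0.00873163 + 3.72576e-05 = 0.0648891
Responsibility of Regime A: 0.0561202 / 0.0648891 ≈ 0.8649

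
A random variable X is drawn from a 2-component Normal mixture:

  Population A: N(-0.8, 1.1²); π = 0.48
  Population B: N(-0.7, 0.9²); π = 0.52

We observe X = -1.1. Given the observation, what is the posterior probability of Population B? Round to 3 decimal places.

Apply Bayes' rule: the posterior for each component is proportional to its prior times its likelihood at x.
Normal densities:
  p_A = (1/(1.1·√(2π)))·exp(−(-1.1−-0.8)²/(2·1.1²)) = 0.362675·exp(-0.03719) = 0.349435
  p_B = (1/(0.9·√(2π)))·exp(−(-1.1−-0.7)²/(2·0.9²)) = 0.443269·exp(-0.09877) = 0.401582
Unnormalised posteriors:
  π_A·p_A = 0.48 × 0.349435 = 0.167729
  π_B·p_B = 0.52 × 0.401582 = 0.208823
Marginal: 0.167729 + 0.208823 = 0.376551
P(Population B | x) = 0.208823 / 0.376551 ≈ 0.555

0.555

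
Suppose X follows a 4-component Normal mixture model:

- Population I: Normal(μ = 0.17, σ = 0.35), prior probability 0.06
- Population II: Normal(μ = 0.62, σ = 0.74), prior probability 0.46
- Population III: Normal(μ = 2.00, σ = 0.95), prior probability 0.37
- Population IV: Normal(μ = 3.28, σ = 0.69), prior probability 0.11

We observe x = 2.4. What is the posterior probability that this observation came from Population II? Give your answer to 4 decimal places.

0.0746

By Bayes' theorem, P(k | x) = P(Z=k) f_k(x) / Σ_j P(Z=j) f_j(x).
Component likelihoods at x = 2.4:
  L_I = (1/(0.35·√(2π)))·exp(−(2.4−0.17)²/(2·0.35²)) = 1.139835·exp(-20.29755) = 1.74473e-09
  L_II = (1/(0.74·√(2π)))·exp(−(2.4−0.62)²/(2·0.74²)) = 0.539111·exp(-2.89299) = 0.0298724
  L_III = (1/(0.95·√(2π)))·exp(−(2.4−2.00)²/(2·0.95²)) = 0.419939·exp(-0.08864) = 0.384317
  L_IV = (1/(0.69·√(2π)))·exp(−(2.4−3.28)²/(2·0.69²)) = 0.578177·exp(-0.81327) = 0.256366
Unnormalised posteriors:
  P(Z=I)·L_I = 0.06 × 1.74473e-09 = 1.04684e-10
  P(Z=II)·L_II = 0.46 × 0.0298724 = 0.0137413
  P(Z=III)·L_III = 0.37 × 0.384317 = 0.142197
  P(Z=IV)·L_IV = 0.11 × 0.256366 = 0.0282003
Evidence: 1.04684e-10 + 0.0137413 + 0.142197 + 0.0282003 = 0.184139
So the posterior for Population II is 0.0137413 / 0.184139 ≈ 0.0746.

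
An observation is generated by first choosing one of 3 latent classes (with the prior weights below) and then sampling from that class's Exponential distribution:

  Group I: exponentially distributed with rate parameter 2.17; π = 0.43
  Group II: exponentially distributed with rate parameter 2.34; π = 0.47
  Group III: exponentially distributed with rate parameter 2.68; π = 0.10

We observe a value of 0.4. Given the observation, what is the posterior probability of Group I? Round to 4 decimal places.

The responsibility of component k is P(Z=k) f_k(x) divided by Σ_j P(Z=j) f_j(x).
Component likelihoods at x = 0.4:
  p_I = 0.910945
  p_II = 0.917733
  p_III = 0.917426
Prior × likelihood for each component:
  P(Z=I)·p_I = 0.43 × 0.910945 = 0.391706
  P(Z=II)·p_II = 0.47 × 0.917733 = 0.431334
  P(Z=III)·p_III = 0.10 × 0.917426 = 0.0917426
Marginal: 0.391706 + 0.431334 + 0.0917426 = 0.914783
So the posterior for Group I is 0.391706 / 0.914783 ≈ 0.4282.

0.4282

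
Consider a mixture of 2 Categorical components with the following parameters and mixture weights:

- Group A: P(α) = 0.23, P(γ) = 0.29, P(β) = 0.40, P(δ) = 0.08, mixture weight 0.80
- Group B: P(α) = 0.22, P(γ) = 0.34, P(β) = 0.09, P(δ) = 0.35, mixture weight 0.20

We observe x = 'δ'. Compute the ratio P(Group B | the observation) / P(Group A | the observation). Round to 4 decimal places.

Since P(k|x) ∝ P(Z=k) f_k(x), the posterior odds are P(Z=i) f_i(x) / (P(Z=j) f_j(x)).
Categorical probabilities:
  f_A = 0.08
  f_B = 0.35
0.07 / 0.064 ≈ 1.0937

1.0937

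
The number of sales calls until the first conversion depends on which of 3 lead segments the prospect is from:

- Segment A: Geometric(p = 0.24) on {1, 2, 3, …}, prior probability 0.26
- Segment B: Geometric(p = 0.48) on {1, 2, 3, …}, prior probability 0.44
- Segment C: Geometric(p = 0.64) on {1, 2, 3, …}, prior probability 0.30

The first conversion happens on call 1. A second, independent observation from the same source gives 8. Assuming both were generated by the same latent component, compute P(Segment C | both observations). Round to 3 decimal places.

0.029

Posterior ∝ prior × likelihood, so P(k | x) ∝ π_k f_k(x); normalise over all components.
Since both observations come from the same component, the likelihood for component k is f_k(x₁)·f_k(x₂).
  L_A = [0.24] × [0.0351485] = 0.00843563
  L_B = [0.48] × [0.00493474] = 0.00236868
  L_C = [0.64] × [0.000501531] = 0.00032098
Prior × likelihood for each component:
  π_A·L_A = 0.26 × 0.00843563 = 0.00219326
  π_B·L_B = 0.44 × 0.00236868 = 0.00104222
  π_C·L_C = 0.30 × 0.00032098 = 9.62939e-05
Evidence: 0.00219326 + 0.00104222 + 9.62939e-05 = 0.00333178
So the posterior for Segment C is 9.62939e-05 / 0.00333178 ≈ 0.029.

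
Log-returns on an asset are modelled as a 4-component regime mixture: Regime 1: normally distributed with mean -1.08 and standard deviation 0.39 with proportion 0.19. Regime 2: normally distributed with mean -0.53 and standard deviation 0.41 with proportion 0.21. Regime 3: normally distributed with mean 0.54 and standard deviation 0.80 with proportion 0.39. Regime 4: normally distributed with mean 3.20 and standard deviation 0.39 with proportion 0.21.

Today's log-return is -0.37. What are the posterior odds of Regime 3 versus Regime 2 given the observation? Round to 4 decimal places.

Since P(k|x) ∝ P(Z=k) f_k(x), the posterior odds are P(Z=i) f_i(x) / (P(Z=j) f_j(x)).
Normal densities:
  L_1 = 0.195057
  L_2 = 0.901689
  L_3 = 0.261127
  L_4 = 6.52302e-19
Posterior odds = (P(Z=3)·L_3) / (P(Z=2)·L_2) = (0.39·0.261127) / (0.21·0.901689) = 0.10184 / 0.189355 ≈ 0.5378

0.5378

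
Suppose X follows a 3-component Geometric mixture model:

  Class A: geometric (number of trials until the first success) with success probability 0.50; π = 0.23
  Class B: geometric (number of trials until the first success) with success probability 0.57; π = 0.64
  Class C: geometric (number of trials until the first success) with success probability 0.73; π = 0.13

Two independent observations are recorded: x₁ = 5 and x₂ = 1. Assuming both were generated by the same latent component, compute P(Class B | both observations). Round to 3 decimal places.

0.642

By Bayes' theorem, P(k | x) = w_k f_k(x) / Σ_j w_j f_j(x).
Since both observations come from the same component, the likelihood for component k is f_k(x₁)·f_k(x₂).
  p_A = [0.50·(1−0.50)^4 = 0.50·0.0625 = 0.03125] × [0.5] = 0.015625
  p_B = [0.57·(1−0.57)^4 = 0.57·0.034188 = 0.0194872] × [0.57] = 0.0111077
  p_C = [0.73·(1−0.73)^4 = 0.73·0.00531441 = 0.00387952] × [0.73] = 0.00283205
Prior × likelihood for each component:
  w_A·p_A = 0.23 × 0.015625 = 0.00359375
  w_B·p_B = 0.64 × 0.0111077 = 0.00710892
  w_C·p_C = 0.13 × 0.00283205 = 0.000368166
Sum: 0.00359375 + 0.00710892 + 0.000368166 = 0.0110708
Responsibility of Class B: 0.00710892 / 0.0110708 ≈ 0.642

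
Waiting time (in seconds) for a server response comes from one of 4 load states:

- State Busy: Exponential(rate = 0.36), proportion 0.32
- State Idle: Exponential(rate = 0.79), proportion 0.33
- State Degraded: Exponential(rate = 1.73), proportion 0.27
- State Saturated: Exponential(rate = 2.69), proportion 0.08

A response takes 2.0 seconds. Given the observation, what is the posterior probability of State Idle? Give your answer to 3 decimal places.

0.428

Posterior ∝ prior × likelihood, so P(k | x) ∝ π_k f_k(x); normalise over all components.
Component likelihoods at x = 2.0 seconds:
  L_Busy = 0.175231
  L_Idle = 0.16272
  L_Degraded = 0.0543735
  L_Saturated = 0.012395
Multiply by the mixture weights:
  π_Busy·L_Busy = 0.32 × 0.175231 = 0.0560739
  π_Idle·L_Idle = 0.33 × 0.16272 = 0.0536977
  π_Degraded·L_Degraded = 0.27 × 0.0543735 = 0.0146808
  π_Saturated·L_Saturated = 0.08 × 0.012395 = 0.000991603
Normaliser: 0.0560739 + 0.0536977 + 0.0146808 + 0.000991603 = 0.125444
P(State Idle | the observation) ≈ 0.428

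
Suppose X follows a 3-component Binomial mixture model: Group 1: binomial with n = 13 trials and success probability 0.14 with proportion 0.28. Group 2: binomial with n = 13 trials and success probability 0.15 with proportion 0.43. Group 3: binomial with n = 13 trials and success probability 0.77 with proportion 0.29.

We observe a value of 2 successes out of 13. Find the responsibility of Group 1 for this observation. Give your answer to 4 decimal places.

0.3921

Posterior ∝ prior × likelihood, so P(k | x) ∝ π_k f_k(x); normalise over all components.
Binomial probabilities:
  f_1 = 0.29096
  f_2 = 0.293687
  f_3 = 4.40638e-06
Multiply by the mixture weights:
  π_1·f_1 = 0.28 × 0.29096 = 0.0814689
  π_2·f_2 = 0.43 × 0.293687 = 0.126286
  π_3·f_3 = 0.29 × 4.40638e-06 = 1.27785e-06
Marginal: 0.0814689 + 0.126286 + 1.27785e-06 = 0.207756
So the posterior for Group 1 is 0.0814689 / 0.207756 ≈ 0.3921.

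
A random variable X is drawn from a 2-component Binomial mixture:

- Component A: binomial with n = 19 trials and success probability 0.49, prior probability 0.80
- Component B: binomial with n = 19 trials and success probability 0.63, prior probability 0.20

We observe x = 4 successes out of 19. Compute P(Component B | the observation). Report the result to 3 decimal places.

0.006

Posterior ∝ prior × likelihood, so P(k | x) ∝ π_k f_k(x); normalise over all components.
Binomial probabilities:
  L_A = C(19,4)·0.49^4·0.51^15 = 3876·0.057648·4.10726e-05 = 0.00917742
  L_B = C(19,4)·0.63^4·0.37^15 = 3876·0.15753·3.33446e-07 = 0.000203597
Multiply by the mixture weights:
  π_A·L_A = 0.80 × 0.00917742 = 0.00734194
  π_B·L_B = 0.20 × 0.000203597 = 4.07194e-05
Normaliser: 0.00734194 + 4.07194e-05 = 0.00738266
So the posterior for Component B is 4.07194e-05 / 0.00738266 ≈ 0.006.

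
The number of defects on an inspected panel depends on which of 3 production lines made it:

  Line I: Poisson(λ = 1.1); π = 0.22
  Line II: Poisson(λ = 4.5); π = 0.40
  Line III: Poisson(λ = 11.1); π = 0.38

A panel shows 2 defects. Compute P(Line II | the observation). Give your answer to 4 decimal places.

0.5019

Apply Bayes' rule: the posterior for each component is proportional to its prior times its likelihood at x.
Poisson probabilities:
  f_I = 0.201387
  f_II = 0.112479
  f_III = 0.000930995
Weight by the priors:
  π_I·f_I = 0.22 × 0.201387 = 0.0443051
  π_II·f_II = 0.40 × 0.112479 = 0.0449914
  π_III·f_III = 0.38 × 0.000930995 = 0.000353778
Evidence: 0.0443051 + 0.0449914 + 0.000353778 = 0.0896504
P(Line II | x) = 0.0449914 / 0.0896504 ≈ 0.5019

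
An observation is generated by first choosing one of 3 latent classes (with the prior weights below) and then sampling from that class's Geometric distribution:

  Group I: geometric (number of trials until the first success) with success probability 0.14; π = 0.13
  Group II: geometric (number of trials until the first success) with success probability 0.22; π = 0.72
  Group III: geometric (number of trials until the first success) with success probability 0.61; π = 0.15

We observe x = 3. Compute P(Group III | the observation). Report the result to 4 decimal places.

P(component k | x) = w_k·f_k(x) / marginal(x), where marginal(x) = Σ_j w_j·f_j(x).
Component likelihoods at x = 3:
  f_I = 0.103544
  f_II = 0.133848
  f_III = 0.092781
Prior × likelihood for each component:
  w_I·f_I = 0.13 × 0.103544 = 0.0134607
  w_II·f_II = 0.72 × 0.133848 = 0.0963706
  w_III·f_III = 0.15 × 0.092781 = 0.0139171
Sum: 0.0134607 + 0.0963706 + 0.0139171 = 0.123748
So the posterior for Group III is 0.0139171 / 0.123748 ≈ 0.1125.

0.1125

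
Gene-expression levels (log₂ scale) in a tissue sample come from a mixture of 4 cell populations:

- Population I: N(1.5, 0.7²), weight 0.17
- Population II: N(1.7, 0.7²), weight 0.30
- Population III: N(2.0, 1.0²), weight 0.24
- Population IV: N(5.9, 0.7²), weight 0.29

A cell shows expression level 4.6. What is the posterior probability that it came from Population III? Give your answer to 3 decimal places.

0.100

Posterior ∝ prior × likelihood, so P(k | x) ∝ π_k f_k(x); normalise over all components.
Component likelihoods at x = 4.6:
  p_I = (1/(0.7·√(2π)))·exp(−(4.6−1.5)²/(2·0.7²)) = 0.569918·exp(-9.80612) = 3.14099e-05
  p_II = (1/(0.7·√(2π)))·exp(−(4.6−1.7)²/(2·0.7²)) = 0.569918·exp(-8.58163) = 0.00010687
  p_III = (1/(1.0·√(2π)))·exp(−(4.6−2.0)²/(2·1.0²)) = 0.398942·exp(-3.38000) = 0.013583
  p_IV = (1/(0.7·√(2π)))·exp(−(4.6−5.9)²/(2·0.7²)) = 0.569918·exp(-1.72449) = 0.101596
Weight by the priors:
  π_I·p_I = 0.17 × 3.14099e-05 = 5.33969e-06
  π_II·p_II = 0.30 × 0.00010687 = 3.2061e-05
  π_III·p_III = 0.24 × 0.013583 = 0.00325991
  π_IV·p_IV = 0.29 × 0.101596 = 0.0294628
Normaliser: 5.33969e-06 + 3.2061e-05 + 0.00325991 + 0.0294628 = 0.0327601
P(Population III | the observation) = 0.00325991 / 0.0327601 ≈ 0.100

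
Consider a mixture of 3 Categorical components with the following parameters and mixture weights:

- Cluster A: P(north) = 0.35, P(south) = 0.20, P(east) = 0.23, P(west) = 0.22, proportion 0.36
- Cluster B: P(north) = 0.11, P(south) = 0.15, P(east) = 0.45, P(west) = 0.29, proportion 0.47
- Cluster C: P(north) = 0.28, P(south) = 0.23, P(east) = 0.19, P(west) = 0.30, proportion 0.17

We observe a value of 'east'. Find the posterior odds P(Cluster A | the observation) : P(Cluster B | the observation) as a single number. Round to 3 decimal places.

0.391

Only the two components matter; the odds are (π_i f_i(x)) / (π_j f_j(x)).
Evaluate each component's likelihood at the observed value:
  p_A = P(east | comp) = 0.23
  p_B = P(east | comp) = 0.45
  p_C = P(east | comp) = 0.19
Odds = (0.36/0.47) × (0.23/0.45) = 0.765957 × 0.511111 ≈ 0.391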